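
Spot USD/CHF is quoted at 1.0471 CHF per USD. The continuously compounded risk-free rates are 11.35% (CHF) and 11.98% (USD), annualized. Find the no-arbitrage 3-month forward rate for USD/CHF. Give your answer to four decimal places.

F = S·e^((r_CHF − r_USD)T) = 1.0471 · e^((0.1135 − 0.1198) × 3/12)
= 1.0471 · e^-0.001575 = 1.0471 × 0.998426
F = 1.0455 CHF per USD

1.0455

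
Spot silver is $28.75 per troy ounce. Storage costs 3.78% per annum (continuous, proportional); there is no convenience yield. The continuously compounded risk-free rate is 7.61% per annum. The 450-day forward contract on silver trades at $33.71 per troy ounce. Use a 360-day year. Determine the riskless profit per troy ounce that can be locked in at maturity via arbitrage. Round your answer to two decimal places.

Fair forward: F* = S·e^(carry·T), with carry = (r + u) = 0.0761 + 0.0378 = 0.1139
F* = 28.75 · e^(0.1139 × 450/360) = 28.75 · e^0.142375 = 28.75 × 1.153009 = $33.1490
Market $33.71 > fair $33.1490: forward overpriced → cash-and-carry (buy spot, short the forward).
At maturity, profit = |F_mkt − F*| = |33.71 − 33.1490| = $0.56 per troy ounce

$0.56 per troy ounce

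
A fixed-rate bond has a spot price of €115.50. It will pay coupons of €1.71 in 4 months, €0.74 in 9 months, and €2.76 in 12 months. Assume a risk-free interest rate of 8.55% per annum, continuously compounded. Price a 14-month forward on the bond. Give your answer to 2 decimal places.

€122.21

PV(coupons) I = 1.71·e^(−0.0855·4/12) + 0.74·e^(−0.0855·9/12) + 2.76·e^(−0.0855·12/12)
I = 1.6620 + 0.6940 + 2.5338 = 4.8898
F = (S − I)·e^(rT) = (115.50 − 4.8898) · e^(0.0855·14/12)
= 110.6102 · e^0.099750 = 110.6102 × 1.104895 = €122.21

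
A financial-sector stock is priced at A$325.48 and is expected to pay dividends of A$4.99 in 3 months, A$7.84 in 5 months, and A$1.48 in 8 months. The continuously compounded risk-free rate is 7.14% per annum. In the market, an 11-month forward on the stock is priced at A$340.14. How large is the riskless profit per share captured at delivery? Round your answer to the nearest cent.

PV(dividends) I = 4.99·e^(−0.0714·3/12) + 7.84·e^(−0.0714·5/12) + 1.48·e^(−0.0714·8/12) = 13.9231
Fair forward F* = (S − I)·e^(rT) = (325.48 − 13.9231)·e^0.065450 = 311.5569 × 1.067639 = 332.6303
Market A$340.14 > fair 332.6303: forward overpriced → cash-and-carry (borrow at r, buy the stock and collect the dividends, short the forward).
Profit at T = |F_mkt − F*| = |340.14 − 332.6303| = A$7.51 per share

A$7.51 per share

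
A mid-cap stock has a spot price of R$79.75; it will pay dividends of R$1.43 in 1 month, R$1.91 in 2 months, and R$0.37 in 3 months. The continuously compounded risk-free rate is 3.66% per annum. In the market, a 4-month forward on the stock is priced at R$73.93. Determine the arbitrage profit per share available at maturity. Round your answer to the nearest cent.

R$3.06 per share

PV(dividends) I = 1.43·e^(−0.0366·1/12) + 1.91·e^(−0.0366·2/12) + 0.37·e^(−0.0366·3/12) = 3.6907
Fair forward F* = (S − I)·e^(rT) = (79.75 − 3.6907)·e^0.012200 = 76.0593 × 1.012275 = 76.9929
Market R$73.93 < fair 76.9929: forward underpriced → reverse cash-and-carry (short the stock, invest proceeds at r, pay the dividends, go long the forward).
Profit at T = |F_mkt − F*| = |73.93 − 76.9929| = R$3.06 per share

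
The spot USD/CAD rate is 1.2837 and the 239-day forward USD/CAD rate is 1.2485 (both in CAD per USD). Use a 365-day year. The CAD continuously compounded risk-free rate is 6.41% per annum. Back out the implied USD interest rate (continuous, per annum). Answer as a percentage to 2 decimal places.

F = S·e^((r_CAD − r_USD)T) ⇒ r_USD = r_CAD − ln(F/S)/T
ln(1.2485/1.2837) = -0.027804; /(239/365) = -0.042462
r_USD = 0.0641 + 0.042462 = 0.106562
r_USD = 10.66%

10.66%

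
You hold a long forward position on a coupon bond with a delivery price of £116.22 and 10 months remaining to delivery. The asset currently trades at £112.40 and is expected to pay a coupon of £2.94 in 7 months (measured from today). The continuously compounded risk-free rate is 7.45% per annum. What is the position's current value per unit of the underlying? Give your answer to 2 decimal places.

£0.36

PV(remaining coupons) I = 2.94·e^(−0.0745·7/12) = 2.8150
Current forward F = (S − I)·e^(rT) = (112.40 − 2.8150)·e^(0.0745·10/12) = 109.5850 × 1.064051 = 116.6040
Value (long) = (F − K)·e^(−rT) = (116.6040 − 116.22) × 0.939805 = 0.3609
Value = £0.36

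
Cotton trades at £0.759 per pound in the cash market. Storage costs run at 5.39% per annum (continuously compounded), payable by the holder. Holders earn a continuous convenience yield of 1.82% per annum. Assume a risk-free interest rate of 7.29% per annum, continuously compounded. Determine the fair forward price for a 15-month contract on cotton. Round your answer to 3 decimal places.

Net carry = r + u − y = 0.0729 + 0.0539 − 0.0182 = 0.1086
F = S·e^((r+u−y)T) = 0.759 · e^(0.1086 × 15/12) = 0.759 · e^0.135750
= 0.759 × 1.145396 = £0.869 per pound

£0.869 per pound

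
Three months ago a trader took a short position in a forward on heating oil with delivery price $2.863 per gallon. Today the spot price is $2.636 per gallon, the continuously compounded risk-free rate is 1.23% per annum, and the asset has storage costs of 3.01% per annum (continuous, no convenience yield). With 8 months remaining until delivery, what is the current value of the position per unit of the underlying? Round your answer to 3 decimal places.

$0.150 per gallon

Current fair forward for the remaining 8 months: F = S·e^((r + u)·T), (r + u) = 0.0123 + 0.0301 = 0.0424
F = 2.636 · e^(0.0424 × 8/12) = 2.636 × 1.028670 = 2.7116
Value of long forward = (F − K)·e^(−rT) = (2.7116 − 2.863) · e^(−0.0123·8/12)
= -0.1514 × 0.991834 = -0.150
Short position value = −(long value) = $0.150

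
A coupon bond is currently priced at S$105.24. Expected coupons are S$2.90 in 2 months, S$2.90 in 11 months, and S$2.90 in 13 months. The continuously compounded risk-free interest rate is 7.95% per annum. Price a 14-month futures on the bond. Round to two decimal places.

PV(coupons) I = 2.90·e^(−0.0795·2/12) + 2.90·e^(−0.0795·11/12) + 2.90·e^(−0.0795·13/12)
I = 2.8618 + 2.6962 + 2.6607 = 8.2187
F = (S − I)·e^(rT) = (105.24 − 8.2187) · e^(0.0795·14/12)
= 97.0213 · e^0.092750 = 97.0213 × 1.097187 = S$106.45

S$106.45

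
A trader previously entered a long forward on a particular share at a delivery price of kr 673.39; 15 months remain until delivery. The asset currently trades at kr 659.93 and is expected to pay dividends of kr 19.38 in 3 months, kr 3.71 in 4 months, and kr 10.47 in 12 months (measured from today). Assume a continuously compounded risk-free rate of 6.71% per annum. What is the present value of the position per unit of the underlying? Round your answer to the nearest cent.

PV(remaining dividends) I = 19.38·e^(−0.0671·3/12) + 3.71·e^(−0.0671·4/12) + 10.47·e^(−0.0671·12/12) = 32.4761
Current forward F = (S − I)·e^(rT) = (659.93 − 32.4761)·e^(0.0671·15/12) = 627.4539 × 1.087493 = 682.3517
Value (long) = (F − K)·e^(−rT) = (682.3517 − 673.39) × 0.919546 = 8.2407
Value = kr 8.24

kr 8.24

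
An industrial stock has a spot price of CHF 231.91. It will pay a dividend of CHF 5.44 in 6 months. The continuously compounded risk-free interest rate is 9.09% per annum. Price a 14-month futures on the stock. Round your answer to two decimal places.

CHF 252.08

PV(dividends) I = 5.44·e^(−0.0909·6/12)
I = 5.1983
F = (S − I)·e^(rT) = (231.91 − 5.1983) · e^(0.0909·14/12)
= 226.7117 · e^0.106050 = 226.7117 × 1.111877 = CHF 252.08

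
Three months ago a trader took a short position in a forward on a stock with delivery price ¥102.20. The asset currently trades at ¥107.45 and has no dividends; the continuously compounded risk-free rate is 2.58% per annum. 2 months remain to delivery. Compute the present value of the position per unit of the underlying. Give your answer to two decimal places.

Current fair forward for the remaining 2 months: F = S·e^(r·T), r = 0.0258
F = 107.45 · e^(0.0258 × 2/12) = 107.45 × 1.004309 = 107.9130
Value of long forward = (F − K)·e^(−rT) = (107.9130 − 102.20) · e^(−0.0258·2/12)
= 5.7130 × 0.995709 = 5.69
Short position value = −(long value) = -¥5.69

-¥5.69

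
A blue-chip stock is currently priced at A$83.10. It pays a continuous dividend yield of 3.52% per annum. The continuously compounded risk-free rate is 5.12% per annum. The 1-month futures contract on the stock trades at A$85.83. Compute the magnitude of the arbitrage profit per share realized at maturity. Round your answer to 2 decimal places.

Fair futures: F* = S·e^(carry·T), with carry = (r − q) = 0.0512 − 0.0352 = 0.0160
F* = 83.10 · e^(0.0160 × 1/12) = 83.10 · e^0.001333 = 83.10 × 1.001334 = A$83.2109
Market A$85.83 > fair A$83.2109: forward overpriced → cash-and-carry (buy spot, short the forward).
At maturity, profit = |F_mkt − F*| = |85.83 − 83.2109| = A$2.62 per share

A$2.62 per share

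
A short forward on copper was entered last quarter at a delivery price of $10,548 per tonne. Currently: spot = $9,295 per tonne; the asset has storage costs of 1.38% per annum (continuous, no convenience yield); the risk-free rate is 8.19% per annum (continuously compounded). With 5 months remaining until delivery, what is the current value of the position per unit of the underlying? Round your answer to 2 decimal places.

Current fair forward for the remaining 5 months: F = S·e^((r + u)·T), (r + u) = 0.0819 + 0.0138 = 0.0957
F = 9295 · e^(0.0957 × 5/12) = 9295 × 1.04068068 = 9673.1269
Value of long forward = (F − K)·e^(−rT) = (9673.1269 − 10548) · e^(−0.0819·5/12)
= -874.8731 × 0.96645069 = -845.52
Short position value = −(long value) = $845.52

$845.52 per tonne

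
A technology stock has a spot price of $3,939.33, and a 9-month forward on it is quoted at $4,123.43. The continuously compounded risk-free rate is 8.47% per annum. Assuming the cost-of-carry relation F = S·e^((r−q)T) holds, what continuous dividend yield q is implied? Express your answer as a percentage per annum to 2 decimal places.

From F = S·e^((r−q)T): (r − q) = ln(F/S)/T
ln(4123.43/3939.33) = ln(1.046734) = 0.045675
(r − q) = 0.045675 / (9/12) = 0.060900
q = r − ln(F/S)/T = 0.0847 − 0.060900 = 0.023800
q = 2.38%

2.38%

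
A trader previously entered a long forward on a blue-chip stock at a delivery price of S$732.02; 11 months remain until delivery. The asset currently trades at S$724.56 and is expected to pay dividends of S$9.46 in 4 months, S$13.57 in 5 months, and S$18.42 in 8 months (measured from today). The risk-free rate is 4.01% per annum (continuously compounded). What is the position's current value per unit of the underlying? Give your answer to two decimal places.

PV(remaining dividends) I = 9.46·e^(−0.0401·4/12) + 13.57·e^(−0.0401·5/12) + 18.42·e^(−0.0401·8/12) = 40.6136
Current forward F = (S − I)·e^(rT) = (724.56 − 40.6136)·e^(0.0401·11/12) = 683.9464 × 1.037442 = 709.5547
Value (long) = (F − K)·e^(−rT) = (709.5547 − 732.02) × 0.963909 = -21.6545
Value = -S$21.65

-S$21.65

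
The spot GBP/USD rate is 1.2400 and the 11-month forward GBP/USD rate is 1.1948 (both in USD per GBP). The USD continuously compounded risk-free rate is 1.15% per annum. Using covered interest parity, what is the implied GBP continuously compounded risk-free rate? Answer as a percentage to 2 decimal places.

F = S·e^((r_USD − r_GBP)T) ⇒ r_GBP = r_USD − ln(F/S)/T
ln(1.1948/1.2400) = -0.037133; /(11/12) = -0.040509
r_GBP = 0.0115 + 0.040509 = 0.052009
r_GBP = 5.20%

5.20%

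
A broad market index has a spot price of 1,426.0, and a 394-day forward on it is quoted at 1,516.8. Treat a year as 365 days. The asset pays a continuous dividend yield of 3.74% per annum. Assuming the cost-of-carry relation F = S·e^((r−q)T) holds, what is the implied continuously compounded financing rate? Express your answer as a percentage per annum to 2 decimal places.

From F = S·e^((r−q)T): (r − q) = ln(F/S)/T
ln(1516.8/1426.0) = ln(1.063675) = 0.061730
(r − q) = 0.061730 / (394/365) = 0.057186
r = ln(F/S)/T + q = 0.057186 + 0.0374 = 0.094586
r = 9.46%

9.46%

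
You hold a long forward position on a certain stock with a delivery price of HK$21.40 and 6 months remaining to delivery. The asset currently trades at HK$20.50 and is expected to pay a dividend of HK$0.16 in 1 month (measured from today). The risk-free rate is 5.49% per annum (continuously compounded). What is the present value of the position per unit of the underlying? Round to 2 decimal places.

-HK$0.48

PV(remaining dividends) I = 0.16·e^(−0.0549·1/12) = 0.1593
Current forward F = (S − I)·e^(rT) = (20.50 − 0.1593)·e^(0.0549·6/12) = 20.3407 × 1.027830 = 20.9068
Value (long) = (F − K)·e^(−rT) = (20.9068 − 21.40) × 0.972923 = -0.4798
Value = -HK$0.48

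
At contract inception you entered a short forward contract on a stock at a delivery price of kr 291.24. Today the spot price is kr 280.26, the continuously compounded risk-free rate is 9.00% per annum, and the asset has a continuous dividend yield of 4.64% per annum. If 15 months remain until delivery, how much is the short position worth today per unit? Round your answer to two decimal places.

-kr 4.22

Current fair forward for the remaining 15 months: F = S·e^((r − q)·T), (r − q) = 0.0900 − 0.0464 = 0.0436
F = 280.26 · e^(0.0436 × 15/12) = 280.26 × 1.056012 = 295.9579
Value of long forward = (F − K)·e^(−rT) = (295.9579 − 291.24) · e^(−0.0900·15/12)
= 4.7179 × 0.893597 = 4.22
Short position value = −(long value) = -kr 4.22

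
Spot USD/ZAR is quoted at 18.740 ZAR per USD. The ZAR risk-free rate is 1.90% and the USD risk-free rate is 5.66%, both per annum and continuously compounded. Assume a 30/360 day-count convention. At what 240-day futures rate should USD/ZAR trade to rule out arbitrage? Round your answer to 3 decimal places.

F = S·e^((r_ZAR − r_USD)T) = 18.740 · e^((0.0190 − 0.0566) × 240/360)
= 18.740 · e^-0.025067 = 18.740 × 0.975245
F = 18.276 ZAR per USD

18.276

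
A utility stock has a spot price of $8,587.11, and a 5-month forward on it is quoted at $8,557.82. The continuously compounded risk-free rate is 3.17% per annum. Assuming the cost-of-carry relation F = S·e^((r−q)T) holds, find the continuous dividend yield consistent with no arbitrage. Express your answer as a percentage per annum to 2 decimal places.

From F = S·e^((r−q)T): (r − q) = ln(F/S)/T
ln(8557.82/8587.11) = ln(0.996589) = -0.003417
(r − q) = -0.003417 / (5/12) = -0.008201
q = r − ln(F/S)/T = 0.0317 + 0.008201 = 0.039901
q = 3.99%

3.99%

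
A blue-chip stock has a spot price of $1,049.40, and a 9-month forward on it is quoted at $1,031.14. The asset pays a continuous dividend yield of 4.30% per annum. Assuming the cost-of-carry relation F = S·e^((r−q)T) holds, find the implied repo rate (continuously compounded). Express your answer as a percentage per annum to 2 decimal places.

1.96%

From F = S·e^((r−q)T): (r − q) = ln(F/S)/T
ln(1031.14/1049.40) = ln(0.982600) = -0.017553
(r − q) = -0.017553 / (9/12) = -0.023404
r = ln(F/S)/T + q = -0.023404 + 0.0430 = 0.019596
r = 1.96%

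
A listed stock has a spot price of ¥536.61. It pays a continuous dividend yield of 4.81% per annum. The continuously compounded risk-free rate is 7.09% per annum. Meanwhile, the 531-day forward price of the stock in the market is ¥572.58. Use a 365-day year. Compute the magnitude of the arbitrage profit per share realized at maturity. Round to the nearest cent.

Fair forward: F* = S·e^(carry·T), with carry = (r − q) = 0.0709 − 0.0481 = 0.0228
F* = 536.61 · e^(0.0228 × 531/365) = 536.61 · e^0.033169 = 536.61 × 1.033725 = ¥554.7072
Market ¥572.58 > fair ¥554.7072: forward overpriced → cash-and-carry (buy spot, short the forward).
At maturity, profit = |F_mkt − F*| = |572.58 − 554.7072| = ¥17.87 per share

¥17.87 per share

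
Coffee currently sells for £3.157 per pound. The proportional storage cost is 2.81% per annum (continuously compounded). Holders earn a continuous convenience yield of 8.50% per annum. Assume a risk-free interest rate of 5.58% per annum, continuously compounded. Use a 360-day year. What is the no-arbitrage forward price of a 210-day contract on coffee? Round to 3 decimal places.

Net carry = r + u − y = 0.0558 + 0.0281 − 0.0850 = -0.0011
F = S·e^((r+u−y)T) = 3.157 · e^(-0.0011 × 210/360) = 3.157 · e^-0.000642
= 3.157 × 0.999358 = £3.155 per pound

£3.155 per pound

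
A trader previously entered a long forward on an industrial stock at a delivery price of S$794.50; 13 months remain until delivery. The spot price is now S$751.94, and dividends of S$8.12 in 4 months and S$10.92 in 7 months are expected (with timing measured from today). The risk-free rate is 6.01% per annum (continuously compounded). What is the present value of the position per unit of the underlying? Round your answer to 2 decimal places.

PV(remaining dividends) I = 8.12·e^(−0.0601·4/12) + 10.92·e^(−0.0601·7/12) = 18.5027
Current forward F = (S − I)·e^(rT) = (751.94 − 18.5027)·e^(0.0601·13/12) = 733.4373 × 1.067275 = 782.7793
Value (long) = (F − K)·e^(−rT) = (782.7793 − 794.50) × 0.936966 = -10.9819
Value = -S$10.98

-S$10.98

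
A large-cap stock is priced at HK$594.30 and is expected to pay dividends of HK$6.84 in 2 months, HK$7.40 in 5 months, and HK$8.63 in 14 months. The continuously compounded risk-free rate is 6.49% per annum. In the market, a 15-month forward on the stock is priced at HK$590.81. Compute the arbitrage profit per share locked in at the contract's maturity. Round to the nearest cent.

PV(dividends) I = 6.84·e^(−0.0649·2/12) + 7.40·e^(−0.0649·5/12) + 8.63·e^(−0.0649·14/12) = 21.9697
Fair forward F* = (S − I)·e^(rT) = (594.30 − 21.9697)·e^0.081125 = 572.3303 × 1.084506 = 620.6956
Market HK$590.81 < fair 620.6956: forward underpriced → reverse cash-and-carry (short the stock, invest proceeds at r, pay the dividends, go long the forward).
Profit at T = |F_mkt − F*| = |590.81 − 620.6956| = HK$29.89 per share

HK$29.89 per share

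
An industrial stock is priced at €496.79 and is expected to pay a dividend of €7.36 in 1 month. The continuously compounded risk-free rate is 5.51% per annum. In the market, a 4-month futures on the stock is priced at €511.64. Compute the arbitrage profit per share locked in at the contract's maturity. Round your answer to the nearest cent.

PV(dividends) I = 7.36·e^(−0.0551·1/12) = 7.3263
Fair futures F* = (S − I)·e^(rT) = (496.79 − 7.3263)·e^0.018367 = 489.4637 × 1.018537 = 498.5369
Market €511.64 > fair 498.5369: forward overpriced → cash-and-carry (borrow at r, buy the stock and collect the dividends, short the forward).
Profit at T = |F_mkt − F*| = |511.64 − 498.5369| = €13.10 per share

€13.10 per share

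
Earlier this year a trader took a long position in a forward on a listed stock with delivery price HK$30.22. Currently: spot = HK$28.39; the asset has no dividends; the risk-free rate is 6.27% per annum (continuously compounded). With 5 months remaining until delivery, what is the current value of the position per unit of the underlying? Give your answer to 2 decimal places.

Current fair forward for the remaining 5 months: F = S·e^(r·T), r = 0.0627
F = 28.39 · e^(0.0627 × 5/12) = 28.39 × 1.026469 = 29.1415
Value of long forward = (F − K)·e^(−rT) = (29.1415 − 30.22) · e^(−0.0627·5/12)
= -1.0785 × 0.974213 = -1.05

-HK$1.05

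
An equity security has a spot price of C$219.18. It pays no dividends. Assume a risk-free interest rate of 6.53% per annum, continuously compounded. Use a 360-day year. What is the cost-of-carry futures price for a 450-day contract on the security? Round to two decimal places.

C$237.82

F = S·e^(rT) = 219.18 · e^(0.0653 × 450/360)
= 219.18 · e^0.081625 = 219.18 × 1.085049
F = C$237.82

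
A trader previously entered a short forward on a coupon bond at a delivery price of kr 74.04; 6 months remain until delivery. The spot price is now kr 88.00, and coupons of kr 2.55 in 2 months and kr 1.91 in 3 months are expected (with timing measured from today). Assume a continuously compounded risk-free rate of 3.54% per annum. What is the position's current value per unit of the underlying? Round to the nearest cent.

-kr 10.83

PV(remaining coupons) I = 2.55·e^(−0.0354·2/12) + 1.91·e^(−0.0354·3/12) = 4.4282
Current forward F = (S − I)·e^(rT) = (88.00 − 4.4282)·e^(0.0354·6/12) = 83.5718 × 1.017858 = 85.0642
Value (long) = (F − K)·e^(−rT) = (85.0642 − 74.04) × 0.982456 = 10.8308
Short position value = −(long value) = -kr 10.83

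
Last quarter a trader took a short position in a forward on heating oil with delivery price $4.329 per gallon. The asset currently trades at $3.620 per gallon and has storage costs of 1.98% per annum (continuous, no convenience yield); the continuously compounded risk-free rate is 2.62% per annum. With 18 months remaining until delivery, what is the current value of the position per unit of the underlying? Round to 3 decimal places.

Current fair forward for the remaining 18 months: F = S·e^((r + u)·T), (r + u) = 0.0262 + 0.0198 = 0.0460
F = 3.620 · e^(0.0460 × 18/12) = 3.620 × 1.071436 = 3.8786
Value of long forward = (F − K)·e^(−rT) = (3.8786 − 4.329) · e^(−0.0262·18/12)
= -0.4504 × 0.961462 = -0.433
Short position value = −(long value) = $0.433

$0.433 per gallon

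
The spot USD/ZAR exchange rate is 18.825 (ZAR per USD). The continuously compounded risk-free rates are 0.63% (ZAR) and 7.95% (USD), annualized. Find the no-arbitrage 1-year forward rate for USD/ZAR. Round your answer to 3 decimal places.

F = S·e^((r_ZAR − r_USD)T) = 18.825 · e^((0.0063 − 0.0795) × 12/12)
= 18.825 · e^-0.073200 = 18.825 × 0.929415
F = 17.496 ZAR per USD

17.496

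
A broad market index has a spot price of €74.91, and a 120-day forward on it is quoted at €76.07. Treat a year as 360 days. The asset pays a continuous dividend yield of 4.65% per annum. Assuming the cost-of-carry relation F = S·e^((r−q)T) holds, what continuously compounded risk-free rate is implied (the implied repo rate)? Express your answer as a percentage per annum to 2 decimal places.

9.26%

From F = S·e^((r−q)T): (r − q) = ln(F/S)/T
ln(76.07/74.91) = ln(1.015485) = 0.015366
(r − q) = 0.015366 / (120/360) = 0.046098
r = ln(F/S)/T + q = 0.046098 + 0.0465 = 0.092598
r = 9.26%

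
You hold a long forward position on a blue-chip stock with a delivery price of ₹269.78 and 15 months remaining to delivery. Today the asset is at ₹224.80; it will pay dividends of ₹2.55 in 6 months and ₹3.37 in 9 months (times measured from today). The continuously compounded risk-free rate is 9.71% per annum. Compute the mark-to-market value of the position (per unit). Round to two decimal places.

-₹19.71

PV(remaining dividends) I = 2.55·e^(−0.0971·6/12) + 3.37·e^(−0.0971·9/12) = 5.5625
Current forward F = (S − I)·e^(rT) = (224.80 − 5.5625)·e^(0.0971·15/12) = 219.2375 × 1.129048 = 247.5297
Value (long) = (F − K)·e^(−rT) = (247.5297 − 269.78) × 0.885702 = -19.7071
Value = -₹19.71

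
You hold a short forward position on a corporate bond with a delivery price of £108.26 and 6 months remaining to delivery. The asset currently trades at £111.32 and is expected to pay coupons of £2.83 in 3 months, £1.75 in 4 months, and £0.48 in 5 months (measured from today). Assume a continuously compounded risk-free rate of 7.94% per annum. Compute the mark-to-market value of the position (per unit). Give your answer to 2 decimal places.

-£2.33

PV(remaining coupons) I = 2.83·e^(−0.0794·3/12) + 1.75·e^(−0.0794·4/12) + 0.48·e^(−0.0794·5/12) = 4.9430
Current forward F = (S − I)·e^(rT) = (111.32 − 4.9430)·e^(0.0794·6/12) = 106.3770 × 1.040499 = 110.6852
Value (long) = (F − K)·e^(−rT) = (110.6852 − 108.26) × 0.961078 = 2.3308
Short position value = −(long value) = -£2.33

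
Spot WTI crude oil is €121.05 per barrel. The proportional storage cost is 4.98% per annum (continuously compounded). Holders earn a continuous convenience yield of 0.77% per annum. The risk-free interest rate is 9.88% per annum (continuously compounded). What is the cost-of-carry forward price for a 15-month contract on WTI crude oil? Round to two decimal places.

Net carry = r + u − y = 0.0988 + 0.0498 − 0.0077 = 0.1409
F = S·e^((r+u−y)T) = 121.05 · e^(0.1409 × 15/12) = 121.05 · e^0.176125
= 121.05 × 1.192587 = €144.36 per barrel

€144.36 per barrel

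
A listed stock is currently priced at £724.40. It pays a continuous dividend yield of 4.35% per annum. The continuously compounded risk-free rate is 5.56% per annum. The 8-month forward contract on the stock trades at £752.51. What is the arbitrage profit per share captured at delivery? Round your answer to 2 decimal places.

£22.24 per share

Fair forward: F* = S·e^(carry·T), with carry = (r − q) = 0.0556 − 0.0435 = 0.0121
F* = 724.40 · e^(0.0121 × 8/12) = 724.40 · e^0.008067 = 724.40 × 1.008100 = £730.2676
Market £752.51 > fair £730.2676: forward overpriced → cash-and-carry (buy spot, short the forward).
At maturity, profit = |F_mkt − F*| = |752.51 − 730.2676| = £22.24 per share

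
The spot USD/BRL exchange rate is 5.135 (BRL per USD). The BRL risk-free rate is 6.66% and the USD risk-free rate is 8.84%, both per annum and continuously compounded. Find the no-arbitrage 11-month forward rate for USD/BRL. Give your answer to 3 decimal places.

F = S·e^((r_BRL − r_USD)T) = 5.135 · e^((0.0666 − 0.0884) × 11/12)
= 5.135 · e^-0.019983 = 5.135 × 0.980215
F = 5.033 BRL per USD

5.033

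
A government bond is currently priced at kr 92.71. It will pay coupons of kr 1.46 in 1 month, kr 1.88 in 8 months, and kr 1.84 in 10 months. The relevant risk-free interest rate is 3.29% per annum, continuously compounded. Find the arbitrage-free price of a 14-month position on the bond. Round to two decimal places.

kr 91.05

PV(coupons) I = 1.46·e^(−0.0329·1/12) + 1.88·e^(−0.0329·8/12) + 1.84·e^(−0.0329·10/12)
I = 1.4560 + 1.8392 + 1.7902 = 5.0854
F = (S − I)·e^(rT) = (92.71 − 5.0854) · e^(0.0329·14/12)
= 87.6246 · e^0.038383 = 87.6246 × 1.039129 = kr 91.05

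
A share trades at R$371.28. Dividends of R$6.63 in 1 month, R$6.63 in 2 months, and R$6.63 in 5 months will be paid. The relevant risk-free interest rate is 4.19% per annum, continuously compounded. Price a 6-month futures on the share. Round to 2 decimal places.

R$359.02

PV(dividends) I = 6.63·e^(−0.0419·1/12) + 6.63·e^(−0.0419·2/12) + 6.63·e^(−0.0419·5/12)
I = 6.6069 + 6.5839 + 6.5153 = 19.7061
F = (S − I)·e^(rT) = (371.28 − 19.7061) · e^(0.0419·6/12)
= 351.5739 · e^0.020950 = 351.5739 × 1.021171 = R$359.02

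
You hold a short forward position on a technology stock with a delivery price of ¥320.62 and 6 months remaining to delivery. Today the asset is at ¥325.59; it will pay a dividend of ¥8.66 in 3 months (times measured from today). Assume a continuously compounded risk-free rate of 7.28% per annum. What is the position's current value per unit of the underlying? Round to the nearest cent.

PV(remaining dividends) I = 8.66·e^(−0.0728·3/12) = 8.5038
Current forward F = (S − I)·e^(rT) = (325.59 − 8.5038)·e^(0.0728·6/12) = 317.0862 × 1.037071 = 328.8409
Value (long) = (F − K)·e^(−rT) = (328.8409 − 320.62) × 0.964255 = 7.9270
Short position value = −(long value) = -¥7.93

-¥7.93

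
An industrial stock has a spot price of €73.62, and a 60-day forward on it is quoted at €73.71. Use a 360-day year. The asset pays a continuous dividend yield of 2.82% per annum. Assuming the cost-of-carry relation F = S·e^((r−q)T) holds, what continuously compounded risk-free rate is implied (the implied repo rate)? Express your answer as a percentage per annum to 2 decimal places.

From F = S·e^((r−q)T): (r − q) = ln(F/S)/T
ln(73.71/73.62) = ln(1.001222) = 0.001221
(r − q) = 0.001221 / (60/360) = 0.007326
r = ln(F/S)/T + q = 0.007326 + 0.0282 = 0.035526
r = 3.55%

3.55%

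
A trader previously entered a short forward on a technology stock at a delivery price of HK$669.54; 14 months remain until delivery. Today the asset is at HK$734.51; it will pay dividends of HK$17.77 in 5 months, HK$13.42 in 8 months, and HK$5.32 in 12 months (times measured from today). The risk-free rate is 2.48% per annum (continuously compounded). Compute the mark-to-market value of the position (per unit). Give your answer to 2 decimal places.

-HK$48.09

PV(remaining dividends) I = 17.77·e^(−0.0248·5/12) + 13.42·e^(−0.0248·8/12) + 5.32·e^(−0.0248·12/12) = 35.9770
Current forward F = (S − I)·e^(rT) = (734.51 − 35.9770)·e^(0.0248·14/12) = 698.5330 × 1.029356 = 719.0391
Value (long) = (F − K)·e^(−rT) = (719.0391 − 669.54) × 0.971481 = 48.0874
Short position value = −(long value) = -HK$48.09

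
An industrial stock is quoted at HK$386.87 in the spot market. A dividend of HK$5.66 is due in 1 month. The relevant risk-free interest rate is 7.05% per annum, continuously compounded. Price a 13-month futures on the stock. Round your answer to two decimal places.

PV(dividends) I = 5.66·e^(−0.0705·1/12)
I = 5.6268
F = (S − I)·e^(rT) = (386.87 − 5.6268) · e^(0.0705·13/12)
= 381.2432 · e^0.076375 = 381.2432 × 1.079367 = HK$411.50

HK$411.50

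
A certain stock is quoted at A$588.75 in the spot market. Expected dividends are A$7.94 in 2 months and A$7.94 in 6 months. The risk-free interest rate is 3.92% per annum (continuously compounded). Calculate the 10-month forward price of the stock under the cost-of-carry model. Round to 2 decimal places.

PV(dividends) I = 7.94·e^(−0.0392·2/12) + 7.94·e^(−0.0392·6/12)
I = 7.8883 + 7.7859 = 15.6742
F = (S − I)·e^(rT) = (588.75 − 15.6742) · e^(0.0392·10/12)
= 573.0758 · e^0.032667 = 573.0758 × 1.033206 = A$592.11

A$592.11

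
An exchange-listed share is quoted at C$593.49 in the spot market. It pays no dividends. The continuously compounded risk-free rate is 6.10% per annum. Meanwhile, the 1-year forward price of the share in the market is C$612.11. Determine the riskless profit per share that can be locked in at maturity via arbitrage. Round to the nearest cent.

Fair forward: F* = S·e^(carry·T), with carry = r = 0.0610
F* = 593.49 · e^(0.0610 × 12/12) = 593.49 · e^0.061000 = 593.49 × 1.062899 = C$630.8199
Market C$612.11 < fair C$630.8199: forward underpriced → reverse cash-and-carry (short spot, go long the forward).
At maturity, profit = |F_mkt − F*| = |612.11 − 630.8199| = C$18.71 per share

C$18.71 per share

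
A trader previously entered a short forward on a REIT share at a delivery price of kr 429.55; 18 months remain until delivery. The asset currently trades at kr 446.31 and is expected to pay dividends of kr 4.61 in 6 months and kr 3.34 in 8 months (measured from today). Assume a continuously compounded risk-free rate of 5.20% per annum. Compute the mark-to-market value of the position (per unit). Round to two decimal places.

-kr 41.27

PV(remaining dividends) I = 4.61·e^(−0.0520·6/12) + 3.34·e^(−0.0520·8/12) = 7.7179
Current forward F = (S − I)·e^(rT) = (446.31 − 7.7179)·e^(0.0520·18/12) = 438.5921 × 1.081123 = 474.1720
Value (long) = (F − K)·e^(−rT) = (474.1720 − 429.55) × 0.924964 = 41.2737
Short position value = −(long value) = -kr 41.27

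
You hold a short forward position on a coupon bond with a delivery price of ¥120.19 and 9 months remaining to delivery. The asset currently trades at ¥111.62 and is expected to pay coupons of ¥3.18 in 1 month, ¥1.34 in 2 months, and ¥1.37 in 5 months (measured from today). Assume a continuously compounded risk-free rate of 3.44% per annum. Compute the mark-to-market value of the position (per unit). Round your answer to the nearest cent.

¥11.36

PV(remaining coupons) I = 3.18·e^(−0.0344·1/12) + 1.34·e^(−0.0344·2/12) + 1.37·e^(−0.0344·5/12) = 5.8537
Current forward F = (S − I)·e^(rT) = (111.62 − 5.8537)·e^(0.0344·9/12) = 105.7663 × 1.026136 = 108.5306
Value (long) = (F − K)·e^(−rT) = (108.5306 − 120.19) × 0.974530 = -11.3624
Short position value = −(long value) = ¥11.36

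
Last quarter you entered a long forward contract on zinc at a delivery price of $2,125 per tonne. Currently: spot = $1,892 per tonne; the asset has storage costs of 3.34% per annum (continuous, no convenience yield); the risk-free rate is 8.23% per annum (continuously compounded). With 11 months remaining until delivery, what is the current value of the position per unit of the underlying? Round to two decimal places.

-$19.76 per tonne

Current fair forward for the remaining 11 months: F = S·e^((r + u)·T), (r + u) = 0.0823 + 0.0334 = 0.1157
F = 1892 · e^(0.1157 × 11/12) = 1892 × 1.11188673 = 2103.6897
Value of long forward = (F − K)·e^(−rT) = (2103.6897 − 2125) · e^(−0.0823·11/12)
= -21.3103 × 0.92733382 = -19.76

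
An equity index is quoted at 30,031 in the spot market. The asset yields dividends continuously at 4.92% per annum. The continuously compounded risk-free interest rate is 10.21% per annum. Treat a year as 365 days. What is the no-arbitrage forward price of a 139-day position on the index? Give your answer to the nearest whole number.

F = S·e^((r − q)T) = 30031 · e^((0.1021 − 0.0492) × 139/365)
= 30031 · e^0.020145 = 30031 × 1.020349
F = 30,642

30,642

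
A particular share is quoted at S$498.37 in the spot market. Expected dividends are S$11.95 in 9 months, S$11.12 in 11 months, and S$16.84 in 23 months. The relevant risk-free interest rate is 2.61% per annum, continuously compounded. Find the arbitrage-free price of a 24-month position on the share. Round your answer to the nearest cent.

PV(dividends) I = 11.95·e^(−0.0261·9/12) + 11.12·e^(−0.0261·11/12) + 16.84·e^(−0.0261·23/12)
I = 11.7184 + 10.8571 + 16.0183 = 38.5938
F = (S − I)·e^(rT) = (498.37 − 38.5938) · e^(0.0261·24/12)
= 459.7762 · e^0.052200 = 459.7762 × 1.053586 = S$484.41

S$484.41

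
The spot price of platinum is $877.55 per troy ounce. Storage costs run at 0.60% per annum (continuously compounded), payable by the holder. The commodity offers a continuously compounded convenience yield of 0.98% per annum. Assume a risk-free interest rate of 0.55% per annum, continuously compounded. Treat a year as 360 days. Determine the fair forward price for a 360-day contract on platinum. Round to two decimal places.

$879.04 per troy ounce

Net carry = r + u − y = 0.0055 + 0.0060 − 0.0098 = 0.0017
F = S·e^((r+u−y)T) = 877.55 · e^(0.0017 × 360/360) = 877.55 · e^0.001700
= 877.55 × 1.001701 = $879.04 per troy ounce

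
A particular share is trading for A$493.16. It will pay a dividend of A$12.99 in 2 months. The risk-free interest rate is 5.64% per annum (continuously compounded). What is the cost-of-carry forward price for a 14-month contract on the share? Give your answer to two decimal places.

A$512.96

PV(dividends) I = 12.99·e^(−0.0564·2/12)
I = 12.8685
F = (S − I)·e^(rT) = (493.16 − 12.8685) · e^(0.0564·14/12)
= 480.2915 · e^0.065800 = 480.2915 × 1.068013 = A$512.96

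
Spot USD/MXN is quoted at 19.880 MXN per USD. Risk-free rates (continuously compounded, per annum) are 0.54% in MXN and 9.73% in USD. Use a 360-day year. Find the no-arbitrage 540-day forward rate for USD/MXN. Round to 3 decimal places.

F = S·e^((r_MXN − r_USD)T) = 19.880 · e^((0.0054 − 0.0973) × 540/360)
= 19.880 · e^-0.137850 = 19.880 × 0.871229
F = 17.320 MXN per USD

17.320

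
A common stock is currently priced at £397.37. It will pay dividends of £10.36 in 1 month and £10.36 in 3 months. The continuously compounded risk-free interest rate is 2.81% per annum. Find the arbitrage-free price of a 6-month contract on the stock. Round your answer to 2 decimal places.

PV(dividends) I = 10.36·e^(−0.0281·1/12) + 10.36·e^(−0.0281·3/12)
I = 10.3358 + 10.2875 = 20.6233
F = (S − I)·e^(rT) = (397.37 − 20.6233) · e^(0.0281·6/12)
= 376.7467 · e^0.014050 = 376.7467 × 1.014149 = £382.08

£382.08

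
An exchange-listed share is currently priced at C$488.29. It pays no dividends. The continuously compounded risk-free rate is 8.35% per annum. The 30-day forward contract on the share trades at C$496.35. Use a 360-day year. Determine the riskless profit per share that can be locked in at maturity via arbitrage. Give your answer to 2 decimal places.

C$4.65 per share

Fair forward: F* = S·e^(carry·T), with carry = r = 0.0835
F* = 488.29 · e^(0.0835 × 30/360) = 488.29 · e^0.006958 = 488.29 × 1.006982 = C$491.6992
Market C$496.35 > fair C$491.6992: forward overpriced → cash-and-carry (buy spot, short the forward).
At maturity, profit = |F_mkt − F*| = |496.35 − 491.6992| = C$4.65 per share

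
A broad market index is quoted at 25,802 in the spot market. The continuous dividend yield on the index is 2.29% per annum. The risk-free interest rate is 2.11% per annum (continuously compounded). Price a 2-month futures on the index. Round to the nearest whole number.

25,794

F = S·e^((r − q)T) = 25802 · e^((0.0211 − 0.0229) × 2/12)
= 25802 · e^-0.000300 = 25802 × 0.999700
F = 25,794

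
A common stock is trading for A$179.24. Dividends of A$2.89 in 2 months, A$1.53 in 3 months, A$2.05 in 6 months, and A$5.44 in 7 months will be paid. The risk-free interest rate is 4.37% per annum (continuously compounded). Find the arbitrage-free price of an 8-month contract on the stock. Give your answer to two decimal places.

A$172.50

PV(dividends) I = 2.89·e^(−0.0437·2/12) + 1.53·e^(−0.0437·3/12) + 2.05·e^(−0.0437·6/12) + 5.44·e^(−0.0437·7/12)
I = 2.8690 + 1.5134 + 2.0057 + 5.3031 = 11.6912
F = (S − I)·e^(rT) = (179.24 − 11.6912) · e^(0.0437·8/12)
= 167.5488 · e^0.029133 = 167.5488 × 1.029562 = A$172.50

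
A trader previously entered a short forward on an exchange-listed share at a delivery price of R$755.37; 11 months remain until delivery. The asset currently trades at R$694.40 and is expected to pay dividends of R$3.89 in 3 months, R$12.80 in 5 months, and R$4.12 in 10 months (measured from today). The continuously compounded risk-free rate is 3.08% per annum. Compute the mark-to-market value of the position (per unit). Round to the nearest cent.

PV(remaining dividends) I = 3.89·e^(−0.0308·3/12) + 12.80·e^(−0.0308·5/12) + 4.12·e^(−0.0308·10/12) = 20.5125
Current forward F = (S − I)·e^(rT) = (694.40 − 20.5125)·e^(0.0308·11/12) = 673.8875 × 1.028636 = 693.1849
Value (long) = (F − K)·e^(−rT) = (693.1849 − 755.37) × 0.972162 = -60.4540
Short position value = −(long value) = R$60.45

R$60.45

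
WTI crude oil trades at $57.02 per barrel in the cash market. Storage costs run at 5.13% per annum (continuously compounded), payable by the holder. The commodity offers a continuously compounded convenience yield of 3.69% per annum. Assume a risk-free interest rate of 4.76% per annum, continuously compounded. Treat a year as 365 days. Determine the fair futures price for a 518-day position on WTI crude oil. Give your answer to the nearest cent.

Net carry = r + u − y = 0.0476 + 0.0513 − 0.0369 = 0.0620
F = S·e^((r+u−y)T) = 57.02 · e^(0.0620 × 518/365) = 57.02 · e^0.087989
= 57.02 × 1.091976 = $62.26 per barrel

$62.26 per barrel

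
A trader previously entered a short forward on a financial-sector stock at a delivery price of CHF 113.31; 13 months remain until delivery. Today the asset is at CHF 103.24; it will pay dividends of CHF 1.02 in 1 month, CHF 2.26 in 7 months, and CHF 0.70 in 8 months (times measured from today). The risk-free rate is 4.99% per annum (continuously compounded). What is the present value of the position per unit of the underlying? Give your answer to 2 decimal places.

PV(remaining dividends) I = 1.02·e^(−0.0499·1/12) + 2.26·e^(−0.0499·7/12) + 0.70·e^(−0.0499·8/12) = 3.8880
Current forward F = (S − I)·e^(rT) = (103.24 − 3.8880)·e^(0.0499·13/12) = 99.3520 × 1.055546 = 104.8706
Value (long) = (F − K)·e^(−rT) = (104.8706 − 113.31) × 0.947377 = -7.9953
Short position value = −(long value) = CHF 8.00

CHF 8.00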